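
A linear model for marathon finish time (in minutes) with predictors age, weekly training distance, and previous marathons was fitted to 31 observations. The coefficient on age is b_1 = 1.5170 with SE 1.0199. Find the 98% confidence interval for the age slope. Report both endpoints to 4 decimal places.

(-1.0049, 4.0389)

df = n − k − 1 = 31 − 3 − 1 = 27.
t* = t_{0.01, 27} = 2.47266.
Margin = t* × SE = 2.47266 × 1.0199 = 2.521866.
CI: 1.5170 ± 2.521866 → (-1.0049, 4.0389).
With 98% confidence, each one-unit increase in age is associated with a change of between -1.0049 and 4.0389 minutes in marathon finish time, holding the other predictors fixed.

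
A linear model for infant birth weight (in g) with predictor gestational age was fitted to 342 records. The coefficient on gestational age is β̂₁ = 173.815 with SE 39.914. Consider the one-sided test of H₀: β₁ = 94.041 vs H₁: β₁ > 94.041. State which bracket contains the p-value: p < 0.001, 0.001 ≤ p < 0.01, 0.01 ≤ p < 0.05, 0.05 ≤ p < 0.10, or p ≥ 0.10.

t = (173.815 − 94.041) / 39.914 = 1.999.
df = n − 2 = 342 − 2 = 340.
One-sided p = P(T_{340} > t) ≈ 0.0232.
So 0.01 ≤ p < 0.05.

0.01 ≤ p < 0.05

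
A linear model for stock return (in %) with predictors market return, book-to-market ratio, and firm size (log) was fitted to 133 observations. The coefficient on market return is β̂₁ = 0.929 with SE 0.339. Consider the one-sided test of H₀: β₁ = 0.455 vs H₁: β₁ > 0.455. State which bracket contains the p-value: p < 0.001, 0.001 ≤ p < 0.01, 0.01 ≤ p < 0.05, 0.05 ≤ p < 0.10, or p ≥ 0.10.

0.05 ≤ p < 0.10

t = (0.929 − 0.455) / 0.339 = 1.398.
df = n − k − 1 = 133 − 3 − 1 = 129.
One-sided p = P(T_{129} > t) ≈ 0.0822.
So 0.05 ≤ p < 0.10.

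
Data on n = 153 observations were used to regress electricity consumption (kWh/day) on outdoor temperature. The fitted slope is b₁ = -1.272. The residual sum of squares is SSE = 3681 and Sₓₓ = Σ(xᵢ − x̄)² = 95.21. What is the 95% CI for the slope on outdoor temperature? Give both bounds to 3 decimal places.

(-2.272, -0.272)

MSE = SSE/(n − 2) = 3681/151 = 24.3775.
SE(b₁) = √(MSE/Sₓₓ) = √(24.3775/95.21) = 0.506003.
df = n − 2 = 151.
t* = t_{0.025, 151} = 1.975799.
Margin = t* × SE = 1.975799 × 0.506003 = 0.99976.
CI: -1.272 ± 0.99976 → (-2.272, -0.272).
With 95% confidence, each one-unit increase in outdoor temperature is associated with a change of between -2.272 and -0.272 kWh/day in electricity consumption.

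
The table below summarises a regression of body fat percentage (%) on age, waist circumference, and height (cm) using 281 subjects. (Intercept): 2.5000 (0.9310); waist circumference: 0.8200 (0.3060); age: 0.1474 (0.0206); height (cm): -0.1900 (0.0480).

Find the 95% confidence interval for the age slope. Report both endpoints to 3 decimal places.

(0.107, 0.188)

Read off: b = 0.1474, SE = 0.0206 for age.
df = n − k − 1 = 281 − 3 − 1 = 277.
t* = t_{0.025, 277} = 1.968565.
Margin = t* × SE = 1.968565 × 0.0206 = 0.04055.
CI: 0.1474 ± 0.04055 → (0.107, 0.188).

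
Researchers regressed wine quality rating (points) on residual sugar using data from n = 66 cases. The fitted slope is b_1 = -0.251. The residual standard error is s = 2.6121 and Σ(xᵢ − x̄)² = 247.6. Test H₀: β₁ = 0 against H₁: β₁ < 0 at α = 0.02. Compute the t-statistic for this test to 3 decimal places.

t = -1.512

SE(b_1) = s/√Sₓₓ = 2.6121/√247.6 = 0.166002.
t = -0.251 / 0.166002 = -1.512.
df = n − 2 = 64.
One-sided p ≈ 0.0677, which is ≥ 0.02, so fail to reject H₀.
The data do not give significant evidence that the true slope on residual sugar is negative.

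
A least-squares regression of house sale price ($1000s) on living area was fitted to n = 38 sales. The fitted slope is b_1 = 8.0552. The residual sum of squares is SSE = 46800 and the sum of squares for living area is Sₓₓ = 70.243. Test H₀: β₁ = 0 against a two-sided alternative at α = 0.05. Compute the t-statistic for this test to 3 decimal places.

t = 1.872

MSE = SSE/(n − 2) = 46800/36 = 1300.
SE(b_1) = √(MSE/Sₓₓ) = √(1300/70.243) = 4.302.
t = 8.0552 / 4.302 = 1.872.
df = n − 2 = 36.
Two-sided p ≈ 0.0693, which is ≥ 0.05, so fail to reject H₀.
The data do not give significant evidence of an association between living area and house sale price.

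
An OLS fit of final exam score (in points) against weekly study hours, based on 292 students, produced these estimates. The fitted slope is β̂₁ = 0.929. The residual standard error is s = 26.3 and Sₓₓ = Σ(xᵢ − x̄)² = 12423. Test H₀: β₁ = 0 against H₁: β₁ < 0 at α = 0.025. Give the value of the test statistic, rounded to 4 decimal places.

t = 3.9371

SE(β̂₁) = s/√Sₓₓ = 26.3/√12423 = 0.235962.
t = 0.929 / 0.235962 = 3.9371.
df = n − 2 = 290.
One-sided p ≈ 0.9999, which is ≥ 0.025, so fail to reject H₀.
The data do not give significant evidence that the true slope on weekly study hours is negative.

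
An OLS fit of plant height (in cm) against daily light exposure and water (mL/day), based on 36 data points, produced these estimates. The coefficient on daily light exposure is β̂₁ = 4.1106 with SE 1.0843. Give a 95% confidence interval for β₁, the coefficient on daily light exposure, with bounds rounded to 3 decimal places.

(1.905, 6.317)

df = n − k − 1 = 36 − 2 − 1 = 33.
t* = t_{0.025, 33} = 2.034515.
Margin = t* × SE = 2.034515 × 1.0843 = 2.20602.
CI: 4.1106 ± 2.20602 → (1.905, 6.317).
With 95% confidence, each one-unit increase in daily light exposure is associated with a change of between 1.905 and 6.317 cm in plant height, holding the other predictors fixed.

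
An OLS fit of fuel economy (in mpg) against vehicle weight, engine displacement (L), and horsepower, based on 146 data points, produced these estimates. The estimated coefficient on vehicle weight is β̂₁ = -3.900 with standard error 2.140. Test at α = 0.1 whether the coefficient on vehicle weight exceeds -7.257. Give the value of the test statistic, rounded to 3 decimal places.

H₀: β₁ = -7.257 vs H₁: β₁ > -7.257.
t = (β̂₁ − β₁⁰)/SE = (-3.900 − (-7.257)) / 2.140 = 1.569.
df = n − k − 1 = 146 − 3 − 1 = 142.
One-sided p ≈ 0.0595, which is < 0.1, so reject H₀.
There is evidence that the true slope on vehicle weight exceeds -7.257 mpg per unit, holding the other predictors fixed.

t = 1.569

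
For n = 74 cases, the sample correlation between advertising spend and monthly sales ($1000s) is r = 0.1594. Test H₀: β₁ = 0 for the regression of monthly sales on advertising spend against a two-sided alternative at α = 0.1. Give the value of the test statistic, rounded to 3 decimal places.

t = r·√(n − 2)/√(1 − r²) = 0.1594·√72/√0.974592 = 1.370.
df = n − 2 = 72.
Two-sided p ≈ 0.1749, which is ≥ 0.1, so fail to reject H₀.
The data do not give significant evidence of a linear association between advertising spend and monthly sales.

t = 1.370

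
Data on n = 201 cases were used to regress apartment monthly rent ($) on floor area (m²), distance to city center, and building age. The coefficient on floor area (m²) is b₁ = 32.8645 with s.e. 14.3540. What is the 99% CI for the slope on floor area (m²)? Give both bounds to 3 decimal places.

df = n − k − 1 = 201 − 3 − 1 = 197.
t* = t_{0.005, 197} = 2.601016.
Margin = t* × SE = 2.601016 × 14.3540 = 37.33498.
CI: 32.8645 ± 37.33498 → (-4.470, 70.199).
With 99% confidence, each one-unit increase in floor area (m²) is associated with a change of between -4.470 and 70.199 $ in apartment monthly rent, holding the other predictors fixed.

(-4.470, 70.199)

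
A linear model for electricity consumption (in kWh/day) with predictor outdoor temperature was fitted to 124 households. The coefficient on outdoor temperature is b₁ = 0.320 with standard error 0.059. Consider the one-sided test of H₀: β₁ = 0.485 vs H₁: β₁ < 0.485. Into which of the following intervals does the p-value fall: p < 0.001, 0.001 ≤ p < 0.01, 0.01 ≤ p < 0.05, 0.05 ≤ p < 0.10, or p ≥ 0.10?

0.001 ≤ p < 0.01

t = (0.320 − 0.485) / 0.059 = -2.797.
df = n − 2 = 124 − 2 = 122.
One-sided p = P(T_{122} < t) ≈ 0.0030.
So 0.001 ≤ p < 0.01.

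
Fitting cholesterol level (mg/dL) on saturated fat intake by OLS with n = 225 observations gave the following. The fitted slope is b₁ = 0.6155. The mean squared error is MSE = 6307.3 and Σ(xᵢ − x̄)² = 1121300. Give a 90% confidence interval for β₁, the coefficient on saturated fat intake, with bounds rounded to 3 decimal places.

(0.492, 0.739)

SE(b₁) = √(MSE/Sₓₓ) = √(6307.3/1121300) = 0.0749999.
df = n − 2 = 223.
t* = t_{0.05, 223} = 1.651715.
Margin = t* × SE = 1.651715 × 0.0749999 = 0.12388.
CI: 0.6155 ± 0.12388 → (0.492, 0.739).
With 90% confidence, each one-unit increase in saturated fat intake is associated with a change of between 0.492 and 0.739 mg/dL in cholesterol level.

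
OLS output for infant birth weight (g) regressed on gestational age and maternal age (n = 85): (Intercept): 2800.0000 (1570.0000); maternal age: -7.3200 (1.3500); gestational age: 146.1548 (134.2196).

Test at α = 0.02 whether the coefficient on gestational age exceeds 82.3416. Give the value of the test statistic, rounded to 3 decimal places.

t = 0.475

Read off: b = 146.1548, SE = 134.2196 for gestational age.
H₀: β₁ = 82.3416 vs H₁: β₁ > 82.3416.
t = (146.1548 − 82.3416) / 134.2196 = 0.475.
df = n − k − 1 = 85 − 2 − 1 = 82.
One-sided p ≈ 0.3179, which is ≥ 0.02, so fail to reject H₀.
The data do not give significant evidence that the true slope on gestational age exceeds 82.3416 g per unit, holding the other predictors fixed.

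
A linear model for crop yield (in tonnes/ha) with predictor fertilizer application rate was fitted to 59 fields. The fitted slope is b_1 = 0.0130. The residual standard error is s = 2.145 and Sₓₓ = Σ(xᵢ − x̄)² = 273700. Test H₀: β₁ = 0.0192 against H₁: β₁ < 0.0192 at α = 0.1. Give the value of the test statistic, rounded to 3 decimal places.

SE(b_1) = s/√Sₓₓ = 2.145/√273700 = 0.00410006.
t = (0.0130 − 0.0192) / 0.00410006 = -1.512.
df = n − 2 = 57.
One-sided p ≈ 0.0680, which is < 0.1, so reject H₀.
There is evidence that the true slope on fertilizer application rate is below 0.0192 tonnes/ha per unit.

t = -1.512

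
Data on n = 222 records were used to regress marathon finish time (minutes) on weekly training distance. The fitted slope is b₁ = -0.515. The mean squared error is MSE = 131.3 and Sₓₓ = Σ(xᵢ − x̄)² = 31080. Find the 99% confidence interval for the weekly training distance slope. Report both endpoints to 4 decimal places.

SE(b₁) = √(MSE/Sₓₓ) = √(131.3/31080) = 0.0649968.
df = n − 2 = 220.
t* = t_{0.005, 220} = 2.598361.
Margin = t* × SE = 2.598361 × 0.0649968 = 0.168885.
CI: -0.515 ± 0.168885 → (-0.6839, -0.3461).
With 99% confidence, each one-unit increase in weekly training distance is associated with a change of between -0.6839 and -0.3461 minutes in marathon finish time.

(-0.6839, -0.3461)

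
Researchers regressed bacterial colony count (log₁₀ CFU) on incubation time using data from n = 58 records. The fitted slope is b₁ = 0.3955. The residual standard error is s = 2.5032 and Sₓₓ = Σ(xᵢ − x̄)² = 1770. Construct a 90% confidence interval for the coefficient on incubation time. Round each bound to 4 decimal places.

(0.2960, 0.4950)

SE(b₁) = s/√Sₓₓ = 2.5032/√1770 = 0.0594989.
df = n − 2 = 56.
t* = t_{0.05, 56} = 1.672522.
Margin = t* × SE = 1.672522 × 0.0594989 = 0.099513.
CI: 0.3955 ± 0.099513 → (0.2960, 0.4950).
With 90% confidence, each one-unit increase in incubation time is associated with a change of between 0.2960 and 0.4950 log₁₀ CFU in bacterial colony count.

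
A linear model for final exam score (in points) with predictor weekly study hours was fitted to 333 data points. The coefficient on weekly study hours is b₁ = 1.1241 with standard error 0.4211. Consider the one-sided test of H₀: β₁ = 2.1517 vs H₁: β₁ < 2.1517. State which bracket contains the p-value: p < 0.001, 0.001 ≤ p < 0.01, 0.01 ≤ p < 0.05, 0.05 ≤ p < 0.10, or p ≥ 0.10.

0.001 ≤ p < 0.01

t = (1.1241 − 2.1517) / 0.4211 = -2.440.
df = n − 2 = 333 − 2 = 331.
One-sided p = P(T_{331} < t) ≈ 0.0076.
So 0.001 ≤ p < 0.01.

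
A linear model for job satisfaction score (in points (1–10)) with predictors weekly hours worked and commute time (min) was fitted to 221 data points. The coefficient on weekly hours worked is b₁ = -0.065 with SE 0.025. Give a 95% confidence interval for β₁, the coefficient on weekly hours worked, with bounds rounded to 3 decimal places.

df = n − k − 1 = 221 − 2 − 1 = 218.
t* = t_{0.025, 218} = 1.970906.
Margin = t* × SE = 1.970906 × 0.025 = 0.04927.
CI: -0.065 ± 0.04927 → (-0.114, -0.016).
With 95% confidence, each one-unit increase in weekly hours worked is associated with a change of between -0.114 and -0.016 points (1–10) in job satisfaction score, holding the other predictors fixed.

(-0.114, -0.016)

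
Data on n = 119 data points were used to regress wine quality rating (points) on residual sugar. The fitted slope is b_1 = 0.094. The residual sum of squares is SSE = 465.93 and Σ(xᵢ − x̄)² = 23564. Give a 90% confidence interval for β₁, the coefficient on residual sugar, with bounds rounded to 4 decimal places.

MSE = SSE/(n − 2) = 465.93/117 = 3.98231.
SE(b_1) = √(MSE/Sₓₓ) = √(3.98231/23564) = 0.013.
df = n − 2 = 117.
t* = t_{0.05, 117} = 1.657982.
Margin = t* × SE = 1.657982 × 0.013 = 0.021554.
CI: 0.094 ± 0.021554 → (0.0724, 0.1156).
With 90% confidence, each one-unit increase in residual sugar is associated with a change of between 0.0724 and 0.1156 points in wine quality rating.

(0.0724, 0.1156)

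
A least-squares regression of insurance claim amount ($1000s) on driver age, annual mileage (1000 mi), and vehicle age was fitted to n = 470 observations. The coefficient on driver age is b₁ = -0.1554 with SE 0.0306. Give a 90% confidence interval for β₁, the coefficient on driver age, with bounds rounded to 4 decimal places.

df = n − k − 1 = 470 − 3 − 1 = 466.
t* = t_{0.05, 466} = 1.64813.
Margin = t* × SE = 1.64813 × 0.0306 = 0.050433.
CI: -0.1554 ± 0.050433 → (-0.2058, -0.1050).
With 90% confidence, each one-unit increase in driver age is associated with a change of between -0.2058 and -0.1050 $1000s in insurance claim amount, holding the other predictors fixed.

(-0.2058, -0.1050)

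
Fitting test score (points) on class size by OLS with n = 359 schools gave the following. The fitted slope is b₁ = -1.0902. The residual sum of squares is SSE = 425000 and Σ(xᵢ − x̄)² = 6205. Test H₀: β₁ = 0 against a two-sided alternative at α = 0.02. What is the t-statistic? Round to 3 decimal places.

MSE = SSE/(n − 2) = 425000/357 = 1190.48.
SE(b₁) = √(MSE/Sₓₓ) = √(1190.48/6205) = 0.438015.
t = -1.0902 / 0.438015 = -2.489.
df = n − 2 = 357.
Two-sided p ≈ 0.0133, which is < 0.02, so reject H₀.
There is evidence that class size is associated with test score.

t = -2.489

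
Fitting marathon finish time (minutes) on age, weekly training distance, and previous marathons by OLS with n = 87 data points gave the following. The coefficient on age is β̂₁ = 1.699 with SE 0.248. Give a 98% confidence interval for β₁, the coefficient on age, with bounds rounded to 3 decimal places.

(1.111, 2.287)

df = n − k − 1 = 87 − 3 − 1 = 83.
t* = t_{0.01, 83} = 2.372119.
Margin = t* × SE = 2.372119 × 0.248 = 0.58829.
CI: 1.699 ± 0.58829 → (1.111, 2.287).
With 98% confidence, each one-unit increase in age is associated with a change of between 1.111 and 2.287 minutes in marathon finish time, holding the other predictors fixed.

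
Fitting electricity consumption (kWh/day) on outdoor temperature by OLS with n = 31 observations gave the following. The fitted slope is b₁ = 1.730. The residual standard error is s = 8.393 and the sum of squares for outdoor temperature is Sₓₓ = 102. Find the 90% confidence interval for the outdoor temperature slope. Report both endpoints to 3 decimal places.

(0.318, 3.142)

SE(b₁) = s/√Sₓₓ = 8.393/√102 = 0.831031.
df = n − 2 = 29.
t* = t_{0.05, 29} = 1.699127.
Margin = t* × SE = 1.699127 × 0.831031 = 1.41203.
CI: 1.730 ± 1.41203 → (0.318, 3.142).
With 90% confidence, each one-unit increase in outdoor temperature is associated with a change of between 0.318 and 3.142 kWh/day in electricity consumption.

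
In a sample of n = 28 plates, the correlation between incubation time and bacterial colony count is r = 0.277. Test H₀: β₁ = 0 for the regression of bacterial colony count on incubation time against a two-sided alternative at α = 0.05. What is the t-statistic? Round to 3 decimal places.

t = 1.470

t = r·√(n − 2)/√(1 − r²) = 0.277·√26/√0.923271 = 1.470.
df = n − 2 = 26.
Two-sided p ≈ 0.1536, which is ≥ 0.05, so fail to reject H₀.
The data do not give significant evidence of a linear association between incubation time and bacterial colony count.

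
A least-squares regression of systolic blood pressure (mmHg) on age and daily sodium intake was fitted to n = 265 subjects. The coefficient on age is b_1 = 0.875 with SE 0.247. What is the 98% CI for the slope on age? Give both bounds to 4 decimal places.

df = n − k − 1 = 265 − 2 − 1 = 262.
t* = t_{0.01, 262} = 2.340665.
Margin = t* × SE = 2.340665 × 0.247 = 0.578144.
CI: 0.875 ± 0.578144 → (0.2969, 1.4531).
With 98% confidence, each one-unit increase in age is associated with a change of between 0.2969 and 1.4531 mmHg in systolic blood pressure, holding the other predictors fixed.

(0.2969, 1.4531)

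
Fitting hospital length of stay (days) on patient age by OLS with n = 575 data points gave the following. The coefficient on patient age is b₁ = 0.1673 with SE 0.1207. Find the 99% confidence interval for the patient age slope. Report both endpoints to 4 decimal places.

(-0.1446, 0.4792)

df = n − 2 = 575 − 2 = 573.
t* = t_{0.005, 573} = 2.584437.
Margin = t* × SE = 2.584437 × 0.1207 = 0.311942.
CI: 0.1673 ± 0.311942 → (-0.1446, 0.4792).
With 99% confidence, each one-unit increase in patient age is associated with a change of between -0.1446 and 0.4792 days in hospital length of stay.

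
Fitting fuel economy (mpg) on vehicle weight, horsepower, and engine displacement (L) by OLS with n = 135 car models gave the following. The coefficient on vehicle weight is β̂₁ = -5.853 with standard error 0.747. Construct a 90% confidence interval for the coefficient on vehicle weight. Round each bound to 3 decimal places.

(-7.090, -4.616)

df = n − k − 1 = 135 − 3 − 1 = 131.
t* = t_{0.05, 131} = 1.656569.
Margin = t* × SE = 1.656569 × 0.747 = 1.23746.
CI: -5.853 ± 1.23746 → (-7.090, -4.616).
With 90% confidence, each one-unit increase in vehicle weight is associated with a change of between -7.090 and -4.616 mpg in fuel economy, holding the other predictors fixed.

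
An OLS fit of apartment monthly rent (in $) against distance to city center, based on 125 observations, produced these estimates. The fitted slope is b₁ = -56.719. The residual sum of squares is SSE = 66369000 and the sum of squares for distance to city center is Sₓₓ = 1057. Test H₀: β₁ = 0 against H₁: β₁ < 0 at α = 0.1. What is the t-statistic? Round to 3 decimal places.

MSE = SSE/(n − 2) = 66369000/123 = 539585.
SE(b₁) = √(MSE/Sₓₓ) = √(539585/1057) = 22.594.
t = -56.719 / 22.594 = -2.510.
df = n − 2 = 123.
One-sided p ≈ 0.0067, which is < 0.1, so reject H₀.
There is evidence that the true slope on distance to city center is negative.

t = -2.510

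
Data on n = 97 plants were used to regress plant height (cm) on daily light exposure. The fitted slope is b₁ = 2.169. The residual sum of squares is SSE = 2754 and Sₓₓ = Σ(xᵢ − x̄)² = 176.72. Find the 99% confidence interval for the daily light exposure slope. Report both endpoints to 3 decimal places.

(1.104, 3.234)

MSE = SSE/(n − 2) = 2754/95 = 28.9895.
SE(b₁) = √(MSE/Sₓₓ) = √(28.9895/176.72) = 0.405021.
df = n − 2 = 95.
t* = t_{0.005, 95} = 2.628576.
Margin = t* × SE = 2.628576 × 0.405021 = 1.06463.
CI: 2.169 ± 1.06463 → (1.104, 3.234).
With 99% confidence, each one-unit increase in daily light exposure is associated with a change of between 1.104 and 3.234 cm in plant height.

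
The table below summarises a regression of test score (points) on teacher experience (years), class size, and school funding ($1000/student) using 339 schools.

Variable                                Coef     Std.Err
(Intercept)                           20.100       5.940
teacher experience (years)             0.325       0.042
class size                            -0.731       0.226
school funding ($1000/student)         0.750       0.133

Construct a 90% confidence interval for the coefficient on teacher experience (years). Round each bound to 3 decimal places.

(0.256, 0.394)

Read off: b = 0.325, SE = 0.042 for teacher experience (years).
df = n − k − 1 = 339 − 3 − 1 = 335.
t* = t_{0.05, 335} = 1.649415.
Margin = t* × SE = 1.649415 × 0.042 = 0.06928.
CI: 0.325 ± 0.06928 → (0.256, 0.394).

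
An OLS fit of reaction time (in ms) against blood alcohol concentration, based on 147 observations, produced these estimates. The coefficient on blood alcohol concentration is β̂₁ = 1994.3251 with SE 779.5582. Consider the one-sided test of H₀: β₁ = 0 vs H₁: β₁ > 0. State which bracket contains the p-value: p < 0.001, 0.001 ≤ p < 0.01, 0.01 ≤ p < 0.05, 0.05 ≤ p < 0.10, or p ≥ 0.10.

0.001 ≤ p < 0.01

t = 1994.3251 / 779.5582 = 2.558.
df = n − 2 = 147 − 2 = 145.
One-sided p = P(T_{145} > t) ≈ 0.0058.
So 0.001 ≤ p < 0.01.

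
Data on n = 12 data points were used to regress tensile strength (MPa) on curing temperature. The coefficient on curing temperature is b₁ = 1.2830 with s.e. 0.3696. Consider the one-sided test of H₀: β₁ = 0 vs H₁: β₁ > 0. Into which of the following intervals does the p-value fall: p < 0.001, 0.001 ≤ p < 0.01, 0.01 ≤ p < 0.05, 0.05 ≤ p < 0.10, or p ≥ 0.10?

0.001 ≤ p < 0.01

t = 1.2830 / 0.3696 = 3.471.
df = n − 2 = 12 − 2 = 10.
One-sided p = P(T_{10} > t) ≈ 0.0030.
So 0.001 ≤ p < 0.01.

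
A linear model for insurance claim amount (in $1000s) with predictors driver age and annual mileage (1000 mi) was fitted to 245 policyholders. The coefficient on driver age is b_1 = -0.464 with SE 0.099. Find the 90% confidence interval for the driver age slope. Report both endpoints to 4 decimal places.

df = n − k − 1 = 245 − 2 − 1 = 242.
t* = t_{0.05, 242} = 1.651175.
Margin = t* × SE = 1.651175 × 0.099 = 0.163466.
CI: -0.464 ± 0.163466 → (-0.6275, -0.3005).
With 90% confidence, each one-unit increase in driver age is associated with a change of between -0.6275 and -0.3005 $1000s in insurance claim amount, holding the other predictors fixed.

(-0.6275, -0.3005)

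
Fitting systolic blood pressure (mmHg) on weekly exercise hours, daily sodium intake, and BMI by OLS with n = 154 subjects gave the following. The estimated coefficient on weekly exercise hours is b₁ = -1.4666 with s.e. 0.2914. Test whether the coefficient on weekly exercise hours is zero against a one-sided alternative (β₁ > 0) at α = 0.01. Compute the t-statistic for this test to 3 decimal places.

t = -5.033

H₀: β₁ = 0 vs H₁: β₁ > 0.
t = (b₁ − β₁⁰)/SE = -1.4666 / 0.2914 = -5.033.
df = n − k − 1 = 154 − 3 − 1 = 150.
One-sided p ≈ 1.0000, which is ≥ 0.01, so fail to reject H₀.
The data do not give significant evidence that the true slope on weekly exercise hours is positive, holding the other predictors fixed.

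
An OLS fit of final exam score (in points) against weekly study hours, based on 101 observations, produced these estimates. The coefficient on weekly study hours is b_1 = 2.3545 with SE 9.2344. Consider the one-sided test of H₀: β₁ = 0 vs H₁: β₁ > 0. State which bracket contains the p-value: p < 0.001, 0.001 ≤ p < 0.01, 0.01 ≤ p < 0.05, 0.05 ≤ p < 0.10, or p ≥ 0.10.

t = 2.3545 / 9.2344 = 0.255.
df = n − 2 = 101 − 2 = 99.
One-sided p = P(T_{99} > t) ≈ 0.3996.
So p ≥ 0.10.

p ≥ 0.10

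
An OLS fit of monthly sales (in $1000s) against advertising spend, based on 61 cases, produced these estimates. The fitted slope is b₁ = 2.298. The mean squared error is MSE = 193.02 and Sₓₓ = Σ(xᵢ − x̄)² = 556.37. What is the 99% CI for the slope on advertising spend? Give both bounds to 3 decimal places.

(0.730, 3.866)

SE(b₁) = √(MSE/Sₓₓ) = √(193.02/556.37) = 0.589005.
df = n − 2 = 59.
t* = t_{0.005, 59} = 2.661759.
Margin = t* × SE = 2.661759 × 0.589005 = 1.56779.
CI: 2.298 ± 1.56779 → (0.730, 3.866).
With 99% confidence, each one-unit increase in advertising spend is associated with a change of between 0.730 and 3.866 $1000s in monthly sales.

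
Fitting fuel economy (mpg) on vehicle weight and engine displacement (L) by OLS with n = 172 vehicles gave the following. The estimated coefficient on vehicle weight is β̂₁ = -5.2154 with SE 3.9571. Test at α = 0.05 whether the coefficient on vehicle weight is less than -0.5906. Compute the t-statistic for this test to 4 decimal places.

t = -1.1687

H₀: β₁ = -0.5906 vs H₁: β₁ < -0.5906.
t = (β̂₁ − β₁⁰)/SE = (-5.2154 − (-0.5906)) / 3.9571 = -1.1687.
df = n − k − 1 = 172 − 2 − 1 = 169.
One-sided p ≈ 0.1221, which is ≥ 0.05, so fail to reject H₀.
The data do not give significant evidence that the true slope on vehicle weight is below -0.5906 mpg per unit, holding the other predictors fixed.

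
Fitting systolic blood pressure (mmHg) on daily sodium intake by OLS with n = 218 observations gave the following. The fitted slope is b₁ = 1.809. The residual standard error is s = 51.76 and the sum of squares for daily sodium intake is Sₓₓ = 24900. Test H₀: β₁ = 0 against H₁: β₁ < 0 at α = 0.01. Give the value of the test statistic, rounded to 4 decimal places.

SE(b₁) = s/√Sₓₓ = 51.76/√24900 = 0.328016.
t = 1.809 / 0.328016 = 5.5150.
df = n − 2 = 216.
One-sided p ≈ 1.0000, which is ≥ 0.01, so fail to reject H₀.
The data do not give significant evidence that the true slope on daily sodium intake is negative.

t = 5.5150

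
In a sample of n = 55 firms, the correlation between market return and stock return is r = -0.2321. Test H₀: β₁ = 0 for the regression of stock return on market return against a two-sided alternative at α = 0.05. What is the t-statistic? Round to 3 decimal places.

t = -1.737

t = r·√(n − 2)/√(1 − r²) = -0.2321·√53/√0.94613 = -1.737.
df = n − 2 = 53.
Two-sided p ≈ 0.0882, which is ≥ 0.05, so fail to reject H₀.
The data do not give significant evidence of a linear association between market return and stock return.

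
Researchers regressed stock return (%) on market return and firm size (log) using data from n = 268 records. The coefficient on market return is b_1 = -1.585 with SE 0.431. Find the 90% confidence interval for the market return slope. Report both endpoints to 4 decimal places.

df = n − k − 1 = 268 − 2 − 1 = 265.
t* = t_{0.05, 265} = 1.650624.
Margin = t* × SE = 1.650624 × 0.431 = 0.711419.
CI: -1.585 ± 0.711419 → (-2.2964, -0.8736).
With 90% confidence, each one-unit increase in market return is associated with a change of between -2.2964 and -0.8736 % in stock return, holding the other predictors fixed.

(-2.2964, -0.8736)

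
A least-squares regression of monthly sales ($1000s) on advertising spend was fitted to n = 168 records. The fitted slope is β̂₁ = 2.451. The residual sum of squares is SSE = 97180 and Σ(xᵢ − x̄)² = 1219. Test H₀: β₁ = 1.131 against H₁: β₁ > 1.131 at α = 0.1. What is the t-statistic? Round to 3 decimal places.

MSE = SSE/(n − 2) = 97180/166 = 585.422.
SE(β̂₁) = √(MSE/Sₓₓ) = √(585.422/1219) = 0.692999.
t = (2.451 − 1.131) / 0.692999 = 1.905.
df = n − 2 = 166.
One-sided p ≈ 0.0293, which is < 0.1, so reject H₀.
There is evidence that the true slope on advertising spend exceeds 1.131 $1000s per unit.

t = 1.905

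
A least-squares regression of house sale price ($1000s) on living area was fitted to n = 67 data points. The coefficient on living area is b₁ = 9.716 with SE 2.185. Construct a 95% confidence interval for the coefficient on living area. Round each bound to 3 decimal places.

df = n − 2 = 67 − 2 = 65.
t* = t_{0.025, 65} = 1.997138.
Margin = t* × SE = 1.997138 × 2.185 = 4.36375.
CI: 9.716 ± 4.36375 → (5.352, 14.080).
With 95% confidence, each one-unit increase in living area is associated with a change of between 5.352 and 14.080 $1000s in house sale price.

(5.352, 14.080)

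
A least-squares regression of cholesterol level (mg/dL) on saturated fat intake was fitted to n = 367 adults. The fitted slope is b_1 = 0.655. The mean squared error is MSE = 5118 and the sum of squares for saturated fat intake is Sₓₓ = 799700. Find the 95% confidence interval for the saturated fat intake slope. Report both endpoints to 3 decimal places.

(0.498, 0.812)

SE(b_1) = √(MSE/Sₓₓ) = √(5118/799700) = 0.0799994.
df = n − 2 = 365.
t* = t_{0.025, 365} = 1.966485.
Margin = t* × SE = 1.966485 × 0.0799994 = 0.15732.
CI: 0.655 ± 0.15732 → (0.498, 0.812).
With 95% confidence, each one-unit increase in saturated fat intake is associated with a change of between 0.498 and 0.812 mg/dL in cholesterol level.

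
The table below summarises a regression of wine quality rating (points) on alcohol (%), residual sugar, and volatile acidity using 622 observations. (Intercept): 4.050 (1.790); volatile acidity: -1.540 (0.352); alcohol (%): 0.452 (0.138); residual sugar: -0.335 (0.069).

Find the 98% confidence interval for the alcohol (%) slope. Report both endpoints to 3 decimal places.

(0.130, 0.774)

Read off: b = 0.452, SE = 0.138 for alcohol (%).
df = n − k − 1 = 622 − 3 − 1 = 618.
t* = t_{0.01, 618} = 2.332397.
Margin = t* × SE = 2.332397 × 0.138 = 0.32187.
CI: 0.452 ± 0.32187 → (0.130, 0.774).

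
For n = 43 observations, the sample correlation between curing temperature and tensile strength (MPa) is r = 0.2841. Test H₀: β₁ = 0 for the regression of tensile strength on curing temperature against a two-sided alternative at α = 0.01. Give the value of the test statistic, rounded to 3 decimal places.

t = r·√(n − 2)/√(1 − r²) = 0.2841·√41/√0.919287 = 1.897.
df = n − 2 = 41.
Two-sided p ≈ 0.0648, which is ≥ 0.01, so fail to reject H₀.
The data do not give significant evidence of a linear association between curing temperature and tensile strength.

t = 1.897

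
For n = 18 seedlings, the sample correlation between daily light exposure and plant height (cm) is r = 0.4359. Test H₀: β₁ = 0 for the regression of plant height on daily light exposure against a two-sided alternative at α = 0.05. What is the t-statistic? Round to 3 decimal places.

t = r·√(n − 2)/√(1 − r²) = 0.4359·√16/√0.809991 = 1.937.
df = n − 2 = 16.
Two-sided p ≈ 0.0706, which is ≥ 0.05, so fail to reject H₀.
The data do not give significant evidence of a linear association between daily light exposure and plant height.

t = 1.937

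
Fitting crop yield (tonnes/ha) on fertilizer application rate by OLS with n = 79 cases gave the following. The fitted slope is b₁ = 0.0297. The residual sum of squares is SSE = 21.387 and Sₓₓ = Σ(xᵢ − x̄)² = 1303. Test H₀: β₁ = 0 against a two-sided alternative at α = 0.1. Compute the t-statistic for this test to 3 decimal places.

t = 2.034

MSE = SSE/(n − 2) = 21.387/77 = 0.277753.
SE(b₁) = √(MSE/Sₓₓ) = √(0.277753/1303) = 0.0146002.
t = 0.0297 / 0.0146002 = 2.034.
df = n − 2 = 77.
Two-sided p ≈ 0.0454, which is < 0.1, so reject H₀.
There is evidence that fertilizer application rate is associated with crop yield.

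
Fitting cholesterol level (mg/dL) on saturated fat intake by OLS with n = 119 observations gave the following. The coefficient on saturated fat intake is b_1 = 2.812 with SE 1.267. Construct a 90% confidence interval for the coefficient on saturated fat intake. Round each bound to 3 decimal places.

df = n − 2 = 119 − 2 = 117.
t* = t_{0.05, 117} = 1.657982.
Margin = t* × SE = 1.657982 × 1.267 = 2.10066.
CI: 2.812 ± 2.10066 → (0.711, 4.913).
With 90% confidence, each one-unit increase in saturated fat intake is associated with a change of between 0.711 and 4.913 mg/dL in cholesterol level.

(0.711, 4.913)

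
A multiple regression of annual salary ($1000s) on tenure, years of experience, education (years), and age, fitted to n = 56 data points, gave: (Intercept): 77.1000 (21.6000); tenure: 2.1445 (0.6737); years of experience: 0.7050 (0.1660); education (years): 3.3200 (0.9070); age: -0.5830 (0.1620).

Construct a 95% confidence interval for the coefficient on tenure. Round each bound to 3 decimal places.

(0.792, 3.497)

Read off: b = 2.1445, SE = 0.6737 for tenure.
df = n − k − 1 = 56 − 4 − 1 = 51.
t* = t_{0.025, 51} = 2.007584.
Margin = t* × SE = 2.007584 × 0.6737 = 1.35251.
CI: 2.1445 ± 1.35251 → (0.792, 3.497).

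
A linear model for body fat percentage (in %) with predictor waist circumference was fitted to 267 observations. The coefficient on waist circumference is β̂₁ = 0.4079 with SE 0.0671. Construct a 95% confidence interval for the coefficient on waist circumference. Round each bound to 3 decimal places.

(0.276, 0.540)

df = n − 2 = 267 − 2 = 265.
t* = t_{0.025, 265} = 1.968956.
Margin = t* × SE = 1.968956 × 0.0671 = 0.13212.
CI: 0.4079 ± 0.13212 → (0.276, 0.540).
With 95% confidence, each one-unit increase in waist circumference is associated with a change of between 0.276 and 0.540 % in body fat percentage.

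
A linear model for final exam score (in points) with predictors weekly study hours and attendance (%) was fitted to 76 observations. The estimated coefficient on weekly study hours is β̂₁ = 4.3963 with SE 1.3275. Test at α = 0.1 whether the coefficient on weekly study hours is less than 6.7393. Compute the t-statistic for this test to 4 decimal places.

t = -1.7650

H₀: β₁ = 6.7393 vs H₁: β₁ < 6.7393.
t = (β̂₁ − β₁⁰)/SE = (4.3963 − 6.7393) / 1.3275 = -1.7650.
df = n − k − 1 = 76 − 2 − 1 = 73.
One-sided p ≈ 0.0409, which is < 0.1, so reject H₀.
There is evidence that the true slope on weekly study hours is below 6.7393 points per unit, holding the other predictors fixed.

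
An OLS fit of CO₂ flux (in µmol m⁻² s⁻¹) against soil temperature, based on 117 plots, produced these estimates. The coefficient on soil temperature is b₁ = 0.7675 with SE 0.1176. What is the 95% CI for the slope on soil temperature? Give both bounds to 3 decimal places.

df = n − 2 = 117 − 2 = 115.
t* = t_{0.025, 115} = 1.980808.
Margin = t* × SE = 1.980808 × 0.1176 = 0.23294.
CI: 0.7675 ± 0.23294 → (0.535, 1.000).
With 95% confidence, each one-unit increase in soil temperature is associated with a change of between 0.535 and 1.000 µmol m⁻² s⁻¹ in CO₂ flux.

(0.535, 1.000)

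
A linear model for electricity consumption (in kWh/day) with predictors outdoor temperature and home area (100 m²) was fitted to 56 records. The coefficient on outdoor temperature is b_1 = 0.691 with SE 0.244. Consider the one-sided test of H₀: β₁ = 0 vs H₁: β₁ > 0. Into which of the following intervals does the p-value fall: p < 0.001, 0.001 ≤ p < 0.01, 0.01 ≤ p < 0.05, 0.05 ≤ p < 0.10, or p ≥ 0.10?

0.001 ≤ p < 0.01

t = 0.691 / 0.244 = 2.832.
df = n − k − 1 = 56 − 2 − 1 = 53.
One-sided p = P(T_{53} > t) ≈ 0.0033.
So 0.001 ≤ p < 0.01.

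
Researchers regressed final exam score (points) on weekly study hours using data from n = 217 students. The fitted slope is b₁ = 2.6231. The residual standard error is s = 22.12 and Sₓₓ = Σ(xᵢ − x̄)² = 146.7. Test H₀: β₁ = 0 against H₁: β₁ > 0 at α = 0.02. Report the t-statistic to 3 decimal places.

t = 1.436

SE(b₁) = s/√Sₓₓ = 22.12/√146.7 = 1.82629.
t = 2.6231 / 1.82629 = 1.436.
df = n − 2 = 215.
One-sided p ≈ 0.0762, which is ≥ 0.02, so fail to reject H₀.
The data do not give significant evidence that the true slope on weekly study hours is positive.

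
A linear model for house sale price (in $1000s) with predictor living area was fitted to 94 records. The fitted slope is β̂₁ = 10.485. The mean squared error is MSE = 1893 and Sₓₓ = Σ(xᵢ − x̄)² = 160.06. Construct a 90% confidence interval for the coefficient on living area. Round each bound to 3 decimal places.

(4.771, 16.199)

SE(β̂₁) = √(MSE/Sₓₓ) = √(1893/160.06) = 3.43901.
df = n − 2 = 92.
t* = t_{0.05, 92} = 1.661585.
Margin = t* × SE = 1.661585 × 3.43901 = 5.71421.
CI: 10.485 ± 5.71421 → (4.771, 16.199).
With 90% confidence, each one-unit increase in living area is associated with a change of between 4.771 and 16.199 $1000s in house sale price.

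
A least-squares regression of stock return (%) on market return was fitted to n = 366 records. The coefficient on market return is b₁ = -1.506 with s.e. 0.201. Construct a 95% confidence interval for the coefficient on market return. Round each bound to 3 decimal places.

(-1.901, -1.111)

df = n − 2 = 366 − 2 = 364.
t* = t_{0.025, 364} = 1.966503.
Margin = t* × SE = 1.966503 × 0.201 = 0.39527.
CI: -1.506 ± 0.39527 → (-1.901, -1.111).
With 95% confidence, each one-unit increase in market return is associated with a change of between -1.901 and -1.111 % in stock return.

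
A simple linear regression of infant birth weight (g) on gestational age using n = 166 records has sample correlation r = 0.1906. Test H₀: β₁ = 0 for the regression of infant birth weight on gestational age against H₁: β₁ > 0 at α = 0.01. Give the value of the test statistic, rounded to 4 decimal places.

t = r·√(n − 2)/√(1 − r²) = 0.1906·√164/√0.963672 = 2.4865.
df = n − 2 = 164.
One-sided p ≈ 0.0070, which is < 0.01, so reject H₀.
There is evidence of a linear association between gestational age and infant birth weight.

t = 2.4865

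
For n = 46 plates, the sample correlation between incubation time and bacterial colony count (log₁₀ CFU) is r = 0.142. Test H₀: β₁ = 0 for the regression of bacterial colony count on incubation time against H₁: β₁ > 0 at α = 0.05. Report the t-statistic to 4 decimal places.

t = 0.9516

t = r·√(n − 2)/√(1 − r²) = 0.142·√44/√0.979836 = 0.9516.
df = n − 2 = 44.
One-sided p ≈ 0.1733, which is ≥ 0.05, so fail to reject H₀.
The data do not give significant evidence of a linear association between incubation time and bacterial colony count.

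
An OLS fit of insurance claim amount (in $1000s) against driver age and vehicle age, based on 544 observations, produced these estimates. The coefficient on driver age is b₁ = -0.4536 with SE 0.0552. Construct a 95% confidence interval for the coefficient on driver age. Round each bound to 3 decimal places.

(-0.562, -0.345)

df = n − k − 1 = 544 − 2 − 1 = 541.
t* = t_{0.025, 541} = 1.964359.
Margin = t* × SE = 1.964359 × 0.0552 = 0.10843.
CI: -0.4536 ± 0.10843 → (-0.562, -0.345).
With 95% confidence, each one-unit increase in driver age is associated with a change of between -0.562 and -0.345 $1000s in insurance claim amount, holding the other predictors fixed.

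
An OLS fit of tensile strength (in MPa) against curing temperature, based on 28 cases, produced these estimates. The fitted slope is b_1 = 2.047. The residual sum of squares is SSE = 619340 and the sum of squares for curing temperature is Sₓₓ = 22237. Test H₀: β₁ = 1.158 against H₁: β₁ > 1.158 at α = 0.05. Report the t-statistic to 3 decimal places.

MSE = SSE/(n − 2) = 619340/26 = 23820.8.
SE(b_1) = √(MSE/Sₓₓ) = √(23820.8/22237) = 1.035.
t = (2.047 − 1.158) / 1.035 = 0.859.
df = n − 2 = 26.
One-sided p ≈ 0.1991, which is ≥ 0.05, so fail to reject H₀.
The data do not give significant evidence that the true slope on curing temperature exceeds 1.158 MPa per unit.

t = 0.859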